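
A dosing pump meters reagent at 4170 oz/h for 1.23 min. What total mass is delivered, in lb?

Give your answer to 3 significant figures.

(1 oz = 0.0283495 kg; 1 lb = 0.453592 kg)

4170 oz/h → 0.0328382 kg/s
1.23 min → 73.8 s
m = ṁ × t = 0.0328382 × 73.8 = 2.42346 kg
In lb: 2.42346 / 0.453592 = 5.34282 lb

5.34 lb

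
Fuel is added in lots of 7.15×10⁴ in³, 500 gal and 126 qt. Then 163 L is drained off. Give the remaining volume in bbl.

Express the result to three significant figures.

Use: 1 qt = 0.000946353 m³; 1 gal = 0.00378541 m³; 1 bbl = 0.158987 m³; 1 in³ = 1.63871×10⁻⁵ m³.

19.0 bbl

7.15×10⁴ in³ × 1.63871×10⁻⁵ = 1.17168 m³
500 gal × 0.00378541 = 1.8927 m³
126 qt × 0.000946353 = 0.11924 m³
163 L × 0.001 = 0.163 m³
Result: 1.17168 + 1.8927 + 0.11924 − 0.163 = 3.02062 m³
In bbl: 3.02062 / 0.158987 = 18.9992 bbl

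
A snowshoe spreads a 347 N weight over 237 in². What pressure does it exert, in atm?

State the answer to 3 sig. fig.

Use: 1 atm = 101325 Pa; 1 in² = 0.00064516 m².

0.0224 atm

237 in² × 0.00064516 → 0.152903 m²
P = F / A = 347 N / 0.152903 m² = 2269.41 Pa
2269.41 Pa ÷ (101325 Pa/atm) = 0.0223973 atm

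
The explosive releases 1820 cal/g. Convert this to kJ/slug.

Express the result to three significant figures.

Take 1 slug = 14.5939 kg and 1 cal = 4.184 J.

1.11×10⁵ kJ/slug

1820 cal/g × 4.184 J/cal ÷ 0.001 kg/g = 7.61488×10⁶ J/kg
7.61488×10⁶ J/kg ÷ 1000 J/kJ × 14.5939 kg/slug = 111131 kJ/slug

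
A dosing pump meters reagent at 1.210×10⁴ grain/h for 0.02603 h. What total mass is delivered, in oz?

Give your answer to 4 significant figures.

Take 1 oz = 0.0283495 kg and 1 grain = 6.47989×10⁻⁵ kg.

1.210×10⁴ grain/h → 2.17796×10⁻⁴ kg/s
0.02603 h → 93.708 s
m = ṁ × t = 2.17796×10⁻⁴ × 93.708 = 0.0204092 kg
In oz: 0.0204092 / 0.0283495 = 0.719914 oz

0.7199 oz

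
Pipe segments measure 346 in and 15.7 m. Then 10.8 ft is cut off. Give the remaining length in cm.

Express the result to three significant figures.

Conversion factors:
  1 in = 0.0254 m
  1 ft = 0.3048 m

2120 cm

346 in × 0.0254 → 8.7884 m
15.7 m (already m)
10.8 ft × 0.3048 → 3.29184 m
Result: 8.7884 + 15.7 − 3.29184 = 21.1966 m
In cm: 21.1966 / 0.01 = 2119.66 cm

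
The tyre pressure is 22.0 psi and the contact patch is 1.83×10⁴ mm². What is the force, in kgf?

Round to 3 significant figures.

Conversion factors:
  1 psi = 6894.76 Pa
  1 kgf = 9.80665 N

22.0 psi × 6894.76 = 151685 Pa
1.83×10⁴ mm² × 10⁻⁶ = 0.0183 m²
F = P × A = 151685 Pa × 0.0183 m² = 2775.84 N
2775.84 N ÷ (9.80665 N/kgf) = 283.057 kgf

283 kgf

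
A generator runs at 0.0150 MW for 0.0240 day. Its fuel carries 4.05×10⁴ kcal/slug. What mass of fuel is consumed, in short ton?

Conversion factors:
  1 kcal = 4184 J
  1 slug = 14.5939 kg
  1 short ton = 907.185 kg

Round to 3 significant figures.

0.00295 short ton

0.0150 MW → 15000 W
0.0240 day → 2073.6 s
E = P × t = 15000 × 2073.6 = 3.1104×10⁷ J
4.05×10⁴ kcal/slug → 1.16112×10⁷ J/kg
m = E / e_s = 3.1104×10⁷ / 1.16112×10⁷ = 2.67879 kg
In short ton: 2.67879 / 907.185 = 0.00295286 short ton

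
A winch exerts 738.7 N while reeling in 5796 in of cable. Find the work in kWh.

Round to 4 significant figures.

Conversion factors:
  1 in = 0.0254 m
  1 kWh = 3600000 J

5796 in × 0.0254 → 147.218 m
W = F × d = 738.7 N × 147.218 m = 108750 J
108750 J ÷ (3600000 J/kWh) = 0.0302083 kWh

0.03021 kWh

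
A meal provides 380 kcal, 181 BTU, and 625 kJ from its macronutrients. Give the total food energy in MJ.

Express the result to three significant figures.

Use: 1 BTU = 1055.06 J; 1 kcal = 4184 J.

2.41 MJ

380 kcal × 4184 = 1.58992×10⁶ J
181 BTU × 1055.06 = 190966 J
625 kJ × 1000 = 625000 J
Total: 1.58992×10⁶ + 190966 + 625000 = 2.40589×10⁶ J
In MJ: 2.40589×10⁶ / 1000000 = 2.40589 MJ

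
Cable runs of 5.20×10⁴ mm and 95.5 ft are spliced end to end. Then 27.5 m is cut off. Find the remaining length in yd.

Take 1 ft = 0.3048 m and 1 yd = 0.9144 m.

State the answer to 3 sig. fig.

58.6 yd

5.20×10⁴ mm × 0.001 → 52 m
95.5 ft × 0.3048 → 29.1084 m
27.5 m (already m)
Net: 52 + 29.1084 − 27.5 = 53.6084 m
In yd: 53.6084 / 0.9144 = 58.6269 yd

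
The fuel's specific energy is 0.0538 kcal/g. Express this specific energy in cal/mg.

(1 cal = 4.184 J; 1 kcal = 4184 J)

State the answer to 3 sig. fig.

0.0538 cal/mg

0.0538 kcal/g × 4184 J/kcal ÷ 0.001 kg/g = 225099 J/kg
225099 J/kg ÷ 4.184 J/cal × 10⁻⁶ kg/mg = 0.0538 cal/mg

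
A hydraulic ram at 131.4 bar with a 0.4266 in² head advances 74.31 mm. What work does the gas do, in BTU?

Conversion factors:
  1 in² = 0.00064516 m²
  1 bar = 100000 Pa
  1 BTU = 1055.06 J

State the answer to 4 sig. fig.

0.2547 BTU

131.4 bar → 1.314×10⁷ Pa
0.4266 in² → 2.75225×10⁻⁴ m²
F = P × A = 1.314×10⁷ × 2.75225×10⁻⁴ = 3616.46 N
74.31 mm → 0.07431 m
W = F × d = 3616.46 × 0.07431 = 268.739 J
In BTU: 268.739 / 1055.06 = 0.254714 BTU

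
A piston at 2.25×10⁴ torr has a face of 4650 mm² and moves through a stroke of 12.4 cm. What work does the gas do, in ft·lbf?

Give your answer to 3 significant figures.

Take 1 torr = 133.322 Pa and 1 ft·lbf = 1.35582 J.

2.25×10⁴ torr → 2.99974×10⁶ Pa
4650 mm² → 0.00465 m²
F = P × A = 2.99974×10⁶ × 0.00465 = 13948.8 N
12.4 cm → 0.124 m
W = F × d = 13948.8 × 0.124 = 1729.65 J
In ft·lbf: 1729.65 / 1.35582 = 1275.72 ft·lbf

1280 ft·lbf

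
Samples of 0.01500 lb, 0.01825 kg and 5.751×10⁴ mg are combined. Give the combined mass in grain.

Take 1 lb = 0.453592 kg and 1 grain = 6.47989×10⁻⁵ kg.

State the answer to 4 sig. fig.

1274 grain

0.01500 lb × 0.453592 = 0.00680388 kg
0.01825 kg (already kg)
5.751×10⁴ mg × 10⁻⁶ = 0.05751 kg
Combined: 0.00680388 + 0.01825 + 0.05751 = 0.0825639 kg
In grain: 0.0825639 / 6.47989×10⁻⁵ = 1274.16 grain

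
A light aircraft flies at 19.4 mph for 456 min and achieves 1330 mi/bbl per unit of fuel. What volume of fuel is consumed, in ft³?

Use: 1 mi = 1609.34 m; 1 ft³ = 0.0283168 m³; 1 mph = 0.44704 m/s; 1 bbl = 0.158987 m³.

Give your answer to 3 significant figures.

0.622 ft³

19.4 mph → 8.67258 m/s
456 min → 27360 s
d = v × t = 8.67258 × 27360 = 237282 m
1330 mi/bbl → 1.34629×10⁷ m/m³
V = d / (distance per unit fuel) = 237282 / 1.34629×10⁷ = 0.0176249 m³
In ft³: 0.0176249 / 0.0283168 = 0.622418 ft³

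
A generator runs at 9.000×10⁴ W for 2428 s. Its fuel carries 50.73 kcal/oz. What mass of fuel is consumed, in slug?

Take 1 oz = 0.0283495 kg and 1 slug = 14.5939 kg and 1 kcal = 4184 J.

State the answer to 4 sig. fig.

2.000 slug

E = P × t = 90000 × 2428 = 2.1852×10⁸ J
50.73 kcal/oz → 7.48706×10⁶ J/kg
m = E / e_s = 2.1852×10⁸ / 7.48706×10⁶ = 29.1864 kg
In slug: 29.1864 / 14.5939 = 1.9999 slug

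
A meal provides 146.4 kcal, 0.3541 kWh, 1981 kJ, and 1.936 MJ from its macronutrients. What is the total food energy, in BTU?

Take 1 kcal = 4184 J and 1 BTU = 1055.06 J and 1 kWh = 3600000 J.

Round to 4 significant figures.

146.4 kcal × 4184 → 612538 J
0.3541 kWh × 3600000 → 1.27476×10⁶ J
1981 kJ × 1000 → 1.981×10⁶ J
1.936 MJ × 1000000 → 1.936×10⁶ J
Total: 612538 + 1.27476×10⁶ + 1.981×10⁶ + 1.936×10⁶ = 5.8043×10⁶ J
In BTU: 5.8043×10⁶ / 1055.06 = 5501.39 BTU

5501 BTU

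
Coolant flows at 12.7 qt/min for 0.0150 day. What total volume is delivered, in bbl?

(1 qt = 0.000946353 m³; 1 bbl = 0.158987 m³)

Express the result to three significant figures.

12.7 qt/min → 2.00311×10⁻⁴ m³/s
0.0150 day → 1296 s
V = Q × t = 2.00311×10⁻⁴ × 1296 = 0.259603 m³
In bbl: 0.259603 / 0.158987 = 1.63286 bbl

1.63 bbl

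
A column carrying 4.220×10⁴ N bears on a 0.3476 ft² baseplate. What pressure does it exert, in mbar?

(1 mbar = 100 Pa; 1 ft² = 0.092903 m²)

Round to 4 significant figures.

1.307×10⁴ mbar

0.3476 ft² × 0.092903 → 0.0322931 m²
P = F / A = 42200 N / 0.0322931 m² = 1.30678×10⁶ Pa
1.30678×10⁶ Pa ÷ (100 Pa/mbar) = 13067.8 mbar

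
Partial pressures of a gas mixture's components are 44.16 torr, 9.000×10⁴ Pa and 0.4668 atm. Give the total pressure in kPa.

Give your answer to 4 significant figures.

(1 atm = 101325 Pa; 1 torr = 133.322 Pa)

44.16 torr × 133.322 = 5887.5 Pa
9.000×10⁴ Pa (already Pa)
0.4668 atm × 101325 = 47298.5 Pa
Combined: 5887.5 + 90000 + 47298.5 = 143186 Pa
In kPa: 143186 / 1000 = 143.186 kPa

143.2 kPa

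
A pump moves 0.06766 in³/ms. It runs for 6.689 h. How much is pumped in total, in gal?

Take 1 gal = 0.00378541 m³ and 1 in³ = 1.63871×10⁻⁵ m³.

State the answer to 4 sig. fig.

0.06766 in³/ms → 0.00110875 m³/s
6.689 h → 24080.4 s
V = Q × t = 0.00110875 × 24080.4 = 26.6991 m³
In gal: 26.6991 / 0.00378541 = 7053.16 gal

7053 gal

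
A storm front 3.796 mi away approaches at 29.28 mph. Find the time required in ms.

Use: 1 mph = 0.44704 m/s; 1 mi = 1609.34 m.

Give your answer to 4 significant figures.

3.796 mi × 1609.34 = 6109.05 m
29.28 mph × 0.44704 = 13.0893 m/s
t = d / v = 6109.05 m / 13.0893 m/s = 466.721 s
466.721 s ÷ (0.001 s/ms) = 466721 ms

4.667×10⁵ ms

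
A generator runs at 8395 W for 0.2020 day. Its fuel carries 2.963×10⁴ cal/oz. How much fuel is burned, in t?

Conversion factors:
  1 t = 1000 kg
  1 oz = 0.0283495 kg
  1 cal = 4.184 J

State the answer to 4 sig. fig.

0.2020 day → 17452.8 s
E = P × t = 8395 × 17452.8 = 1.46516×10⁸ J
2.963×10⁴ cal/oz → 4.37298×10⁶ J/kg
m = E / e_s = 1.46516×10⁸ / 4.37298×10⁶ = 33.5048 kg
In t: 33.5048 / 1000 = 0.0335048 t

0.03350 t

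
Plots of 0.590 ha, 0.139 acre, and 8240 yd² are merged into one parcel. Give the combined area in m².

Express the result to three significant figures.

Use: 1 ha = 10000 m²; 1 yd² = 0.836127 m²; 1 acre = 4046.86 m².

1.34×10⁴ m²

0.590 ha × 10000 = 5900 m²
0.139 acre × 4046.86 = 562.514 m²
8240 yd² × 0.836127 = 6889.69 m²
Sum: 5900 + 562.514 + 6889.69 = 13352.2 m²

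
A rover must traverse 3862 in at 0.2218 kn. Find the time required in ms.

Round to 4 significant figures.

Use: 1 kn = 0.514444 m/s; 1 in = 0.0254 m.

3862 in × 0.0254 → 98.0948 m
0.2218 kn × 0.514444 → 0.114104 m/s
t = d / v = 98.0948 m / 0.114104 m/s = 859.696 s
859.696 s ÷ (0.001 s/ms) = 859696 ms

8.597×10⁵ ms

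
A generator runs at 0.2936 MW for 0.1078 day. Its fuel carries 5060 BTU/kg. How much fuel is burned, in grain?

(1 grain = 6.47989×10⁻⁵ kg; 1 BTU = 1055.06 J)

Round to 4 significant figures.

0.2936 MW → 293600 W
0.1078 day → 9313.92 s
E = P × t = 293600 × 9313.92 = 2.73457×10⁹ J
5060 BTU/kg → 5.3386×10⁶ J/kg
m = E / e_s = 2.73457×10⁹ / 5.3386×10⁶ = 512.226 kg
In grain: 512.226 / 6.47989×10⁻⁵ = 7.90486×10⁶ grain

7.905×10⁶ grain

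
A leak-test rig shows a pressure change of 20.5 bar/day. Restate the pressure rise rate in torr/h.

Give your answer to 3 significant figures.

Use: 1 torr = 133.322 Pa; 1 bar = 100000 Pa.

641 torr/h

20.5 bar/day × 100000 Pa/bar ÷ 86400 s/day = 23.7269 Pa/s
23.7269 Pa/s ÷ 133.322 Pa/torr × 3600 s/h = 640.681 torr/h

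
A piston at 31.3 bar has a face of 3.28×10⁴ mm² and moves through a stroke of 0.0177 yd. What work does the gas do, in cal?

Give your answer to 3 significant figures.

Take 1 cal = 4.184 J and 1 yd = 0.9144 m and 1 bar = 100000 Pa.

397 cal

31.3 bar → 3.13×10⁶ Pa
3.28×10⁴ mm² → 0.0328 m²
F = P × A = 3.13×10⁶ × 0.0328 = 102664 N
0.0177 yd → 0.0161849 m
W = F × d = 102664 × 0.0161849 = 1661.61 J
In cal: 1661.61 / 4.184 = 397.134 cal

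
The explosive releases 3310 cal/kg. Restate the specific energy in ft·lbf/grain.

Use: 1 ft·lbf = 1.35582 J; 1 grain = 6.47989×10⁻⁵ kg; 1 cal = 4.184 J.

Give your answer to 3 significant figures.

3310 cal/kg × 4.184 J/cal = 13849 J/kg
13849 J/kg ÷ 1.35582 J/ft·lbf × 6.47989×10⁻⁵ kg/grain = 0.661887 ft·lbf/grain

0.662 ft·lbf/grain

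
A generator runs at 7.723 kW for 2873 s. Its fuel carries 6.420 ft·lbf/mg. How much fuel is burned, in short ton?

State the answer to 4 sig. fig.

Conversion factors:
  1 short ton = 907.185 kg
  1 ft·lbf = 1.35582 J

0.002810 short ton

7.723 kW → 7723 W
E = P × t = 7723 × 2873 = 2.21882×10⁷ J
6.420 ft·lbf/mg → 8.70436×10⁶ J/kg
m = E / e_s = 2.21882×10⁷ / 8.70436×10⁶ = 2.54909 kg
In short ton: 2.54909 / 907.185 = 0.00280989 short ton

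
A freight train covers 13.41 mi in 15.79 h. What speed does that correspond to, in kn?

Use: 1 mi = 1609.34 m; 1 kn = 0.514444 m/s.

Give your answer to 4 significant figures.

0.7380 kn

13.41 mi × 1609.34 = 21581.2 m
15.79 h × 3600 = 56844 s
v = d / t = 21581.2 m / 56844 s = 0.379657 m/s
0.379657 m/s ÷ (0.514444 m/s/kn) = 0.737995 kn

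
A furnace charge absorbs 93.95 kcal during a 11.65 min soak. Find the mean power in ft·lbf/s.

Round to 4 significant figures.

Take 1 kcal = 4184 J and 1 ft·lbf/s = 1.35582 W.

93.95 kcal × 4184 = 393087 J
11.65 min × 60 = 699 s
P = E / t = 393087 J / 699 s = 562.356 W
562.356 W ÷ (1.35582 W/ft·lbf/s) = 414.772 ft·lbf/s

414.8 ft·lbf/s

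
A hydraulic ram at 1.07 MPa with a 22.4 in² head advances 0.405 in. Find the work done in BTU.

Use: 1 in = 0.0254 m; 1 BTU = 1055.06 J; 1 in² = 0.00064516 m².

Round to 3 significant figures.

0.151 BTU

1.07 MPa → 1.07×10⁶ Pa
22.4 in² → 0.0144516 m²
F = P × A = 1.07×10⁶ × 0.0144516 = 15463.2 N
0.405 in → 0.010287 m
W = F × d = 15463.2 × 0.010287 = 159.07 J
In BTU: 159.07 / 1055.06 = 0.150769 BTU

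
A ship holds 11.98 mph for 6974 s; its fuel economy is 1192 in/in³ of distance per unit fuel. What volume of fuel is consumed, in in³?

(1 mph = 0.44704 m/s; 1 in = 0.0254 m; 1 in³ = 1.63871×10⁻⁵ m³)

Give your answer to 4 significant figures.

1234 in³

11.98 mph → 5.35554 m/s
d = v × t = 5.35554 × 6974 = 37349.5 m
1192 in/in³ → 1.8476×10⁶ m/m³
V = d / (distance per unit fuel) = 37349.5 / 1.8476×10⁶ = 0.0202151 m³
In in³: 0.0202151 / 1.63871×10⁻⁵ = 1233.6 in³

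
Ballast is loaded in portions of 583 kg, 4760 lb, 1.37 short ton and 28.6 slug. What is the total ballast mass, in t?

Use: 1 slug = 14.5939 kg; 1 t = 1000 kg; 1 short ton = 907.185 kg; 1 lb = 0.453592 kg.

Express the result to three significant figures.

4.40 t

583 kg (already kg)
4760 lb × 0.453592 → 2159.1 kg
1.37 short ton × 907.185 → 1242.84 kg
28.6 slug × 14.5939 → 417.386 kg
Total: 583 + 2159.1 + 1242.84 + 417.386 = 4402.33 kg
In t: 4402.33 / 1000 = 4.40233 t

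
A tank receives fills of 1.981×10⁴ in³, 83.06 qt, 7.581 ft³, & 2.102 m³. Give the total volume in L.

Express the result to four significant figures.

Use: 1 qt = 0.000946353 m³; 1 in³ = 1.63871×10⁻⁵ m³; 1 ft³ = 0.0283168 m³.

2720 L

1.981×10⁴ in³ × 1.63871×10⁻⁵ = 0.324628 m³
83.06 qt × 0.000946353 = 0.0786041 m³
7.581 ft³ × 0.0283168 = 0.21467 m³
2.102 m³ (already m³)
Sum: 0.324628 + 0.0786041 + 0.21467 + 2.102 = 2.7199 m³
In L: 2.7199 / 0.001 = 2719.9 L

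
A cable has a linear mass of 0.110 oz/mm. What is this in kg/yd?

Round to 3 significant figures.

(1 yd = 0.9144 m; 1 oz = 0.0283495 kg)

2.85 kg/yd

0.110 oz/mm × 0.0283495 kg/oz ÷ 0.001 m/mm = 3.11844 kg/m
3.11844 kg/m × 0.9144 m/yd = 2.8515 kg/yd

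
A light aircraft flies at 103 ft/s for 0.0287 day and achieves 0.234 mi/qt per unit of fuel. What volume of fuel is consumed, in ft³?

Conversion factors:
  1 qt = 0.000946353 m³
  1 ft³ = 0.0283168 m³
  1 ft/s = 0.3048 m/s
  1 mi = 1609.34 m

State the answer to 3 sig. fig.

6.91 ft³

103 ft/s → 31.3944 m/s
0.0287 day → 2479.68 s
d = v × t = 31.3944 × 2479.68 = 77848.1 m
0.234 mi/qt → 397933 m/m³
V = d / (distance per unit fuel) = 77848.1 / 397933 = 0.195631 m³
In ft³: 0.195631 / 0.0283168 = 6.90865 ft³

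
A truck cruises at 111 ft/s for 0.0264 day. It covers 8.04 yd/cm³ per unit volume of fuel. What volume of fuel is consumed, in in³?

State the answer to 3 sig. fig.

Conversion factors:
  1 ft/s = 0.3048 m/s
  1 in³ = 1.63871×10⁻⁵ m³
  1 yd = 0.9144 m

111 ft/s → 33.8328 m/s
0.0264 day → 2280.96 s
d = v × t = 33.8328 × 2280.96 = 77171.3 m
8.04 yd/cm³ → 7.35178×10⁶ m/m³
V = d / (distance per unit fuel) = 77171.3 / 7.35178×10⁶ = 0.010497 m³
In in³: 0.010497 / 1.63871×10⁻⁵ = 640.565 in³

641 in³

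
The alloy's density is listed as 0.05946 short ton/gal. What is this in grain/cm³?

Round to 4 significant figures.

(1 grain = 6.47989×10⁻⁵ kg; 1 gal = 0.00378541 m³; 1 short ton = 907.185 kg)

0.05946 short ton/gal × 907.185 kg/short ton ÷ 0.00378541 m³/gal = 14249.8 kg/m³
14249.8 kg/m³ ÷ 6.47989×10⁻⁵ kg/grain × 10⁻⁶ m³/cm³ = 219.908 grain/cm³

219.9 grain/cm³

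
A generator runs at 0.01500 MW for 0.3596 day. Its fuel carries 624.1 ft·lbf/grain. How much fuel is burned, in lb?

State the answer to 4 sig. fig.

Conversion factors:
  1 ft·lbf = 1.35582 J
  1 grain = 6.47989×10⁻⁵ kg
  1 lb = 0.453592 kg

78.68 lb

0.01500 MW → 15000 W
0.3596 day → 31069.4 s
E = P × t = 15000 × 31069.4 = 4.66041×10⁸ J
624.1 ft·lbf/grain → 1.30584×10⁷ J/kg
m = E / e_s = 4.66041×10⁸ / 1.30584×10⁷ = 35.689 kg
In lb: 35.689 / 0.453592 = 78.6808 lb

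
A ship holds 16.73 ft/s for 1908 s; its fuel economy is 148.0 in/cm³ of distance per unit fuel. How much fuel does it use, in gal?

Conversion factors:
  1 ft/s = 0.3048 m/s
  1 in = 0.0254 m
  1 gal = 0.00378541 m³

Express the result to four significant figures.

16.73 ft/s → 5.0993 m/s
d = v × t = 5.0993 × 1908 = 9729.46 m
148.0 in/cm³ → 3.7592×10⁶ m/m³
V = d / (distance per unit fuel) = 9729.46 / 3.7592×10⁶ = 0.00258817 m³
In gal: 0.00258817 / 0.00378541 = 0.683723 gal

0.6837 gal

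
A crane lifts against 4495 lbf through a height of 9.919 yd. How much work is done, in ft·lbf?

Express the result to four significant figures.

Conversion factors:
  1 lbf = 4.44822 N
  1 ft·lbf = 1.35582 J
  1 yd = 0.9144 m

1.338×10⁵ ft·lbf

4495 lbf × 4.44822 → 19994.7 N
9.919 yd × 0.9144 → 9.06993 m
W = F × d = 19994.7 N × 9.06993 m = 181351 J
181351 J ÷ (1.35582 J/ft·lbf) = 133757 ft·lbf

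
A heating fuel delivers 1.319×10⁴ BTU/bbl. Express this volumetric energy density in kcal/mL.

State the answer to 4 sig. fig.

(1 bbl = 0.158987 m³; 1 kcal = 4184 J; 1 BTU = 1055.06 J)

1.319×10⁴ BTU/bbl × 1055.06 J/BTU ÷ 0.158987 m³/bbl = 8.75307×10⁷ J/m³
8.75307×10⁷ J/m³ ÷ 4184 J/kcal × 10⁻⁶ m³/mL = 0.0209203 kcal/mL

0.02092 kcal/mL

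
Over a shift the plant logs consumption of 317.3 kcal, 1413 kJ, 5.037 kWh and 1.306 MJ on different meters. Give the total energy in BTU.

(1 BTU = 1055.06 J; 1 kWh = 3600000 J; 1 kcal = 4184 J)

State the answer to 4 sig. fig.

317.3 kcal × 4184 = 1.32758×10⁶ J
1413 kJ × 1000 = 1.413×10⁶ J
5.037 kWh × 3600000 = 1.81332×10⁷ J
1.306 MJ × 1000000 = 1.306×10⁶ J
Combined: 1.32758×10⁶ + 1.413×10⁶ + 1.81332×10⁷ + 1.306×10⁶ = 2.21798×10⁷ J
In BTU: 2.21798×10⁷ / 1055.06 = 21022.3 BTU

2.102×10⁴ BTU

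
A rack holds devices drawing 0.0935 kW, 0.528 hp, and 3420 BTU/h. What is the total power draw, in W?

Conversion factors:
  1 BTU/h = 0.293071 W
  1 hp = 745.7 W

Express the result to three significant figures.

1490 W

0.0935 kW × 1000 = 93.5 W
0.528 hp × 745.7 = 393.73 W
3420 BTU/h × 0.293071 = 1002.3 W
Sum: 93.5 + 393.73 + 1002.3 = 1489.53 W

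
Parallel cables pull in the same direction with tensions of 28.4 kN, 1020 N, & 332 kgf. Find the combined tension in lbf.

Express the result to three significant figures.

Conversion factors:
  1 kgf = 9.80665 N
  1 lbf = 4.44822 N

7350 lbf

28.4 kN × 1000 → 28400 N
1020 N (already N)
332 kgf × 9.80665 → 3255.81 N
Sum: 28400 + 1020 + 3255.81 = 32675.8 N
In lbf: 32675.8 / 4.44822 = 7345.81 lbf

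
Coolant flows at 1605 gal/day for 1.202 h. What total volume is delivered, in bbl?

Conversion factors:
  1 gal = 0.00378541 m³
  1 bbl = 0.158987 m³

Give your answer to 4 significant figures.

1605 gal/day → 7.03192×10⁻⁵ m³/s
1.202 h → 4327.2 s
V = Q × t = 7.03192×10⁻⁵ × 4327.2 = 0.304285 m³
In bbl: 0.304285 / 0.158987 = 1.9139 bbl

1.914 bbl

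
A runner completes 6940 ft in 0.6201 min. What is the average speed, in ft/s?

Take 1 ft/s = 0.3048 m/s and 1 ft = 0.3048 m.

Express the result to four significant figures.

186.5 ft/s

6940 ft × 0.3048 → 2115.31 m
0.6201 min × 60 → 37.206 s
v = d / t = 2115.31 m / 37.206 s = 56.854 m/s
56.854 m/s ÷ (0.3048 m/s/ft/s) = 186.529 ft/s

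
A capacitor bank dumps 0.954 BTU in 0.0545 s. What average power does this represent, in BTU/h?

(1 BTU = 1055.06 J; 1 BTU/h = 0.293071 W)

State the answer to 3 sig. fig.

0.954 BTU × 1055.06 = 1006.53 J
P = E / t = 1006.53 J / 0.0545 s = 18468.4 W
18468.4 W ÷ (0.293071 W/BTU/h) = 63016.8 BTU/h

6.30×10⁴ BTU/h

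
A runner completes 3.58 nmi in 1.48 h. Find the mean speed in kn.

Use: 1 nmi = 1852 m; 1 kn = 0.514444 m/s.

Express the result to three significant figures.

3.58 nmi × 1852 → 6630.16 m
1.48 h × 3600 → 5328 s
v = d / t = 6630.16 m / 5328 s = 1.2444 m/s
1.2444 m/s ÷ (0.514444 m/s/kn) = 2.41892 kn

2.42 kn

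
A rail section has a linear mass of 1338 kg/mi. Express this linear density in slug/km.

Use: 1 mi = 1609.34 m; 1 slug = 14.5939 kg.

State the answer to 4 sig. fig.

56.97 slug/km

1338 kg/mi ÷ 1609.34 m/mi = 0.831397 kg/m
0.831397 kg/m ÷ 14.5939 kg/slug × 1000 m/km = 56.9688 slug/km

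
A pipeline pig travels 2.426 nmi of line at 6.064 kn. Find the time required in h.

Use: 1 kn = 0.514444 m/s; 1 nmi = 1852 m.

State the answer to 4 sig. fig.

0.4001 h

2.426 nmi × 1852 → 4492.95 m
6.064 kn × 0.514444 → 3.11959 m/s
t = d / v = 4492.95 m / 3.11959 m/s = 1440.24 s
1440.24 s ÷ (3600 s/h) = 0.400067 h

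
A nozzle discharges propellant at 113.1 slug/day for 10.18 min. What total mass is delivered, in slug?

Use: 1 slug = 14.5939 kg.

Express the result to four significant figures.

0.7996 slug

113.1 slug/day → 0.0191038 kg/s
10.18 min → 610.8 s
m = ṁ × t = 0.0191038 × 610.8 = 11.6686 kg
In slug: 11.6686 / 14.5939 = 0.799553 slug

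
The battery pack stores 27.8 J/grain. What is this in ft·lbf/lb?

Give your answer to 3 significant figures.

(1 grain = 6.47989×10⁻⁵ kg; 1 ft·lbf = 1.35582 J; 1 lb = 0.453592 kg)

27.8 J/grain ÷ 6.47989×10⁻⁵ kg/grain = 429020 J/kg
429020 J/kg ÷ 1.35582 J/ft·lbf × 0.453592 kg/lb = 143529 ft·lbf/lb

1.44×10⁵ ft·lbf/lb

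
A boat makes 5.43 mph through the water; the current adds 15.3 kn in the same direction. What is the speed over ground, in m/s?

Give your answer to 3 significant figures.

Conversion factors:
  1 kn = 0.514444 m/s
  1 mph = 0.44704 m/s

10.3 m/s

5.43 mph × 0.44704 → 2.42743 m/s
15.3 kn × 0.514444 → 7.87099 m/s
Total: 2.42743 + 7.87099 = 10.2984 m/s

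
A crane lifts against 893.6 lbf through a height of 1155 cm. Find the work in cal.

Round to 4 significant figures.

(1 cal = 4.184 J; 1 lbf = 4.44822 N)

1.097×10⁴ cal

893.6 lbf × 4.44822 → 3974.93 N
1155 cm × 0.01 → 11.55 m
W = F × d = 3974.93 N × 11.55 m = 45910.4 J
45910.4 J ÷ (4.184 J/cal) = 10972.8 cal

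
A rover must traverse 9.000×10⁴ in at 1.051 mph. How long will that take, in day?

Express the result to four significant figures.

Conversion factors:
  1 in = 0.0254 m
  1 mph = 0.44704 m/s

9.000×10⁴ in × 0.0254 → 2286 m
1.051 mph × 0.44704 → 0.469839 m/s
t = d / v = 2286 m / 0.469839 m/s = 4865.5 s
4865.5 s ÷ (86400 s/day) = 0.0563137 day

0.05631 day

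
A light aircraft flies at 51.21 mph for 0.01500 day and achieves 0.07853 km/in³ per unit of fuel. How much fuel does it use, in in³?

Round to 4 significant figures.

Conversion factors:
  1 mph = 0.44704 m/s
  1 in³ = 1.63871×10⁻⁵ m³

377.8 in³

51.21 mph → 22.8929 m/s
0.01500 day → 1296 s
d = v × t = 22.8929 × 1296 = 29669.2 m
0.07853 km/in³ → 4.79218×10⁶ m/m³
V = d / (distance per unit fuel) = 29669.2 / 4.79218×10⁶ = 0.00619117 m³
In in³: 0.00619117 / 1.63871×10⁻⁵ = 377.808 in³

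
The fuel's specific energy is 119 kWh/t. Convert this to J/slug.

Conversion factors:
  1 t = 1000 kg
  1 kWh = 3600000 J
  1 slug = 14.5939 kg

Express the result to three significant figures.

119 kWh/t × 3600000 J/kWh ÷ 1000 kg/t = 428400 J/kg
428400 J/kg × 14.5939 kg/slug = 6.25203×10⁶ J/slug

6.25×10⁶ J/slug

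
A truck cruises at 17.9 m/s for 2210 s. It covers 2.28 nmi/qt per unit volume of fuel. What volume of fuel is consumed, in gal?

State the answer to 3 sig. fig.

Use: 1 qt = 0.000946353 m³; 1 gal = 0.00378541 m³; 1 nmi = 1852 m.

2.34 gal

d = v × t = 17.9 × 2210 = 39559 m
2.28 nmi/qt → 4.46193×10⁶ m/m³
V = d / (distance per unit fuel) = 39559 / 4.46193×10⁶ = 0.00886589 m³
In gal: 0.00886589 / 0.00378541 = 2.34212 gal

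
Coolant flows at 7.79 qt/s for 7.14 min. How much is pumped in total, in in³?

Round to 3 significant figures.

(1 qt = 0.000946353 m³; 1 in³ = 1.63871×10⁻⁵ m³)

1.93×10⁵ in³

7.79 qt/s → 0.00737209 m³/s
7.14 min → 428.4 s
V = Q × t = 0.00737209 × 428.4 = 3.1582 m³
In in³: 3.1582 / 1.63871×10⁻⁵ = 192725 in³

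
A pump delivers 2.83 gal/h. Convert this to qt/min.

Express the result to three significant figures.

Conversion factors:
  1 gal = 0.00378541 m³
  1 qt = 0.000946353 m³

0.189 qt/min

2.83 gal/h × 0.00378541 m³/gal ÷ 3600 s/h = 2.97575×10⁻⁶ m³/s
2.97575×10⁻⁶ m³/s ÷ 0.000946353 m³/qt × 60 s/min = 0.188666 qt/min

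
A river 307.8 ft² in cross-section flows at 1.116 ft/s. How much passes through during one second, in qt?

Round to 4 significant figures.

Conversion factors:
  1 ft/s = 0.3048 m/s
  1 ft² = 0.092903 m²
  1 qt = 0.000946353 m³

1.116 ft/s × 0.3048 = 0.340157 m/s
307.8 ft² × 0.092903 = 28.5955 m²
V = v × A × t = 0.340157 m/s × 28.5955 m² × 1 s = 9.72696 m³
9.72696 m³ ÷ (0.000946353 m³/qt) = 10278.4 qt

1.028×10⁴ qt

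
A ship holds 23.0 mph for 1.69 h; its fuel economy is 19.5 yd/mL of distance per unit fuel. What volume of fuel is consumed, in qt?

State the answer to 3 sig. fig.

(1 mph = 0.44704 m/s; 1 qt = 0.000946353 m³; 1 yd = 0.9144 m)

23.0 mph → 10.2819 m/s
1.69 h → 6084 s
d = v × t = 10.2819 × 6084 = 62555.1 m
19.5 yd/mL → 1.78308×10⁷ m/m³
V = d / (distance per unit fuel) = 62555.1 / 1.78308×10⁷ = 0.00350826 m³
In qt: 0.00350826 / 0.000946353 = 3.70714 qt

3.71 qt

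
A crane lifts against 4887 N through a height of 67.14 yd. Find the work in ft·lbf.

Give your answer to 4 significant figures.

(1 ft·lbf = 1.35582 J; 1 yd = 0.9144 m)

2.213×10⁵ ft·lbf

67.14 yd × 0.9144 = 61.3928 m
W = F × d = 4887 N × 61.3928 m = 300027 J
300027 J ÷ (1.35582 J/ft·lbf) = 221288 ft·lbf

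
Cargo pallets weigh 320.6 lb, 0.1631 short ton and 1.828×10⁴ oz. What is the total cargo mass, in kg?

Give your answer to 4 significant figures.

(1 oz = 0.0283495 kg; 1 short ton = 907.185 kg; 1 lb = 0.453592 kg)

811.6 kg

320.6 lb × 0.453592 = 145.422 kg
0.1631 short ton × 907.185 = 147.962 kg
1.828×10⁴ oz × 0.0283495 = 518.229 kg
Sum: 145.422 + 147.962 + 518.229 = 811.613 kg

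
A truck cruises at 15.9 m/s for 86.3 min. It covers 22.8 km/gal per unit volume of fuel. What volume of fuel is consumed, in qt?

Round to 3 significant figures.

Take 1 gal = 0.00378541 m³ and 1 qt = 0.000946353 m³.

14.4 qt

86.3 min → 5178 s
d = v × t = 15.9 × 5178 = 82330.2 m
22.8 km/gal → 6.02313×10⁶ m/m³
V = d / (distance per unit fuel) = 82330.2 / 6.02313×10⁶ = 0.013669 m³
In qt: 0.013669 / 0.000946353 = 14.4439 qt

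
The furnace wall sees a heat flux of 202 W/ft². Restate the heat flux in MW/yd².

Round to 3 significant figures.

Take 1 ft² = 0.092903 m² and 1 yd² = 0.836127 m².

202 W/ft² ÷ 0.092903 m²/ft² = 2174.31 W/m²
2174.31 W/m² ÷ 1000000 W/MW × 0.836127 m²/yd² = 0.001818 MW/yd²

0.00182 MW/yd²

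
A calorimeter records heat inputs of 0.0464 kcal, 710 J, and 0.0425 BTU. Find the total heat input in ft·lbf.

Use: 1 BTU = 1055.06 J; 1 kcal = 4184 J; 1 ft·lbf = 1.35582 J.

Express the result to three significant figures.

700 ft·lbf

0.0464 kcal × 4184 → 194.138 J
710 J (already J)
0.0425 BTU × 1055.06 → 44.84 J
Sum: 194.138 + 710 + 44.84 = 948.978 J
In ft·lbf: 948.978 / 1.35582 = 699.929 ft·lbf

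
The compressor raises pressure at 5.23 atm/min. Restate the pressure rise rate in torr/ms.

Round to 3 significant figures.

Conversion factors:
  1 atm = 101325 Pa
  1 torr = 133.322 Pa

0.0662 torr/ms

5.23 atm/min × 101325 Pa/atm ÷ 60 s/min = 8832.16 Pa/s
8832.16 Pa/s ÷ 133.322 Pa/torr × 0.001 s/ms = 0.0662468 torr/ms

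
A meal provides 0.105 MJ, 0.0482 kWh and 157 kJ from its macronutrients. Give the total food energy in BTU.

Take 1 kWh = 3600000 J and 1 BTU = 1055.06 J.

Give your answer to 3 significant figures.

413 BTU

0.105 MJ × 1000000 = 105000 J
0.0482 kWh × 3600000 = 173520 J
157 kJ × 1000 = 157000 J
Sum: 105000 + 173520 + 157000 = 435520 J
In BTU: 435520 / 1055.06 = 412.792 BTU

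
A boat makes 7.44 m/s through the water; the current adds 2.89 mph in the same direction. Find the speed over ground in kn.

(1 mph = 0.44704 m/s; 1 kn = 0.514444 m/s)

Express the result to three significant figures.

7.44 m/s (already m/s)
2.89 mph × 0.44704 = 1.29195 m/s
Total: 7.44 + 1.29195 = 8.73195 m/s
In kn: 8.73195 / 0.514444 = 16.9736 kn

17.0 kn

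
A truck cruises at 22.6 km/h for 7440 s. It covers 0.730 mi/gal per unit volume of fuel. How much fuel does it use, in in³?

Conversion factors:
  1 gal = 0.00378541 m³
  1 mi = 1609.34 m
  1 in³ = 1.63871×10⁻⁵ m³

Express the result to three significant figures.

22.6 km/h → 6.27778 m/s
d = v × t = 6.27778 × 7440 = 46706.7 m
0.730 mi/gal → 310354 m/m³
V = d / (distance per unit fuel) = 46706.7 / 310354 = 0.150495 m³
In in³: 0.150495 / 1.63871×10⁻⁵ = 9183.75 in³

9180 in³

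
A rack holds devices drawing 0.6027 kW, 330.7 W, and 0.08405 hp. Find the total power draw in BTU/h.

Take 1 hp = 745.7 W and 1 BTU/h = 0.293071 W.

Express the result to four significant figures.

0.6027 kW × 1000 = 602.7 W
330.7 W (already W)
0.08405 hp × 745.7 = 62.6761 W
Combined: 602.7 + 330.7 + 62.6761 = 996.076 W
In BTU/h: 996.076 / 0.293071 = 3398.75 BTU/h

3399 BTU/h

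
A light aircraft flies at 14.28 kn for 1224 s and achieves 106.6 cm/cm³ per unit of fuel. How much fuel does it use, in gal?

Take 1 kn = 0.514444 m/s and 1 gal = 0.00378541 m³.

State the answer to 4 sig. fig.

14.28 kn → 7.34626 m/s
d = v × t = 7.34626 × 1224 = 8991.82 m
106.6 cm/cm³ → 1.066×10⁶ m/m³
V = d / (distance per unit fuel) = 8991.82 / 1.066×10⁶ = 0.0084351 m³
In gal: 0.0084351 / 0.00378541 = 2.22832 gal

2.228 gal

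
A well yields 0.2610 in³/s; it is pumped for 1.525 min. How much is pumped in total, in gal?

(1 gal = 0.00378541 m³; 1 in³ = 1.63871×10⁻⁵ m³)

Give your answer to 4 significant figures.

0.2610 in³/s → 4.27703×10⁻⁶ m³/s
1.525 min → 91.5 s
V = Q × t = 4.27703×10⁻⁶ × 91.5 = 3.91348×10⁻⁴ m³
In gal: 3.91348×10⁻⁴ / 0.00378541 = 0.103383 gal

0.1034 gal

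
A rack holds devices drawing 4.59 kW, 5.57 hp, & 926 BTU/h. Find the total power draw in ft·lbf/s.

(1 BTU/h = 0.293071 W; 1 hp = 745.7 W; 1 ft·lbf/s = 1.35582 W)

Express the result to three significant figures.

4.59 kW × 1000 → 4590 W
5.57 hp × 745.7 → 4153.55 W
926 BTU/h × 0.293071 → 271.384 W
Total: 4590 + 4153.55 + 271.384 = 9014.93 W
In ft·lbf/s: 9014.93 / 1.35582 = 6649.06 ft·lbf/s

6650 ft·lbf/s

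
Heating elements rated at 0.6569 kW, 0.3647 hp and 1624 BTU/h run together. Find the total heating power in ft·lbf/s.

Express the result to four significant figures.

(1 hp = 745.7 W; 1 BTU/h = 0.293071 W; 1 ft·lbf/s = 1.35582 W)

0.6569 kW × 1000 = 656.9 W
0.3647 hp × 745.7 = 271.957 W
1624 BTU/h × 0.293071 = 475.947 W
Total: 656.9 + 271.957 + 475.947 = 1404.8 W
In ft·lbf/s: 1404.8 / 1.35582 = 1036.13 ft·lbf/s

1036 ft·lbf/s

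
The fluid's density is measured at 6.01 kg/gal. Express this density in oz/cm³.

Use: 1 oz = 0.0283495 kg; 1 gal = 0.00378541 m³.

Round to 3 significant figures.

0.0560 oz/cm³

6.01 kg/gal ÷ 0.00378541 m³/gal = 1587.67 kg/m³
1587.67 kg/m³ ÷ 0.0283495 kg/oz × 10⁻⁶ m³/cm³ = 0.0560035 oz/cm³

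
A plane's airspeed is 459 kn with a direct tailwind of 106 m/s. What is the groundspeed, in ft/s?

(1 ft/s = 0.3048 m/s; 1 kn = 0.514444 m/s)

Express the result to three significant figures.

459 kn × 0.514444 = 236.13 m/s
106 m/s (already m/s)
Combined: 236.13 + 106 = 342.13 m/s
In ft/s: 342.13 / 0.3048 = 1122.47 ft/s

1120 ft/s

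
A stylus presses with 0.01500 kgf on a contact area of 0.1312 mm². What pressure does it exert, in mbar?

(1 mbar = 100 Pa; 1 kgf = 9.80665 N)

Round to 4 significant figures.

0.01500 kgf × 9.80665 → 0.1471 N
0.1312 mm² × 10⁻⁶ → 1.312×10⁻⁷ m²
P = F / A = 0.1471 N / 1.312×10⁻⁷ m² = 1.12119×10⁶ Pa
1.12119×10⁶ Pa ÷ (100 Pa/mbar) = 11211.9 mbar

1.121×10⁴ mbar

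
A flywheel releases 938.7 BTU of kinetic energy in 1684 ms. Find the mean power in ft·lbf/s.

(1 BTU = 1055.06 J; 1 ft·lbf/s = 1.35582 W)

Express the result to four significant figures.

4.338×10⁵ ft·lbf/s

938.7 BTU × 1055.06 = 990385 J
1684 ms × 0.001 = 1.684 s
P = E / t = 990385 J / 1.684 s = 588115 W
588115 W ÷ (1.35582 W/ft·lbf/s) = 433771 ft·lbf/s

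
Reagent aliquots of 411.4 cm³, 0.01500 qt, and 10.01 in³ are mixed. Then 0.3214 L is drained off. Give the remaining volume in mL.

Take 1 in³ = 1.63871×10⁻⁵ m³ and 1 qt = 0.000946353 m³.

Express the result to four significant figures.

411.4 cm³ × 10⁻⁶ = 4.114×10⁻⁴ m³
0.01500 qt × 0.000946353 = 1.41953×10⁻⁵ m³
10.01 in³ × 1.63871×10⁻⁵ = 1.64035×10⁻⁴ m³
0.3214 L × 0.001 = 3.214×10⁻⁴ m³
Result: 4.114×10⁻⁴ + 1.41953×10⁻⁵ + 1.64035×10⁻⁴ − 3.214×10⁻⁴ = 2.6823×10⁻⁴ m³
In mL: 2.6823×10⁻⁴ / 10⁻⁶ = 268.23 mL

268.2 mL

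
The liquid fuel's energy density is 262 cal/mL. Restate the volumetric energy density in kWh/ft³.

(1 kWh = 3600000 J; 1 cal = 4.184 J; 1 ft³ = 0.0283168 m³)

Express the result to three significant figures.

262 cal/mL × 4.184 J/cal ÷ 10⁻⁶ m³/mL = 1.09621×10⁹ J/m³
1.09621×10⁹ J/m³ ÷ 3600000 J/kWh × 0.0283168 m³/ft³ = 8.62254 kWh/ft³

8.62 kWh/ft³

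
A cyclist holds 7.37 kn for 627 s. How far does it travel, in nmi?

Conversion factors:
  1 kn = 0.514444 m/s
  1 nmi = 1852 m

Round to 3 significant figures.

1.28 nmi

7.37 kn × 0.514444 = 3.79145 m/s
d = v × t = 3.79145 m/s × 627 s = 2377.24 m
2377.24 m ÷ (1852 m/nmi) = 1.28361 nmi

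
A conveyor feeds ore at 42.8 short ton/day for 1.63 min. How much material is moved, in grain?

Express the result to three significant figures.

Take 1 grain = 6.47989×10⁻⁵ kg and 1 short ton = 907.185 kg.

42.8 short ton/day → 0.449393 kg/s
1.63 min → 97.8 s
m = ṁ × t = 0.449393 × 97.8 = 43.9506 kg
In grain: 43.9506 / 6.47989×10⁻⁵ = 678262 grain

6.78×10⁵ grain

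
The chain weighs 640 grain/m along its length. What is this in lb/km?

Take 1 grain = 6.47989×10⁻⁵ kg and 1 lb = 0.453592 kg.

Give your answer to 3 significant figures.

640 grain/m × 6.47989×10⁻⁵ kg/grain = 0.0414713 kg/m
0.0414713 kg/m ÷ 0.453592 kg/lb × 1000 m/km = 91.4286 lb/km

91.4 lb/km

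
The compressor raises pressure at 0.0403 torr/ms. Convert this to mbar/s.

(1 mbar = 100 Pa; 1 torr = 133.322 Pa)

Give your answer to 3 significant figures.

53.7 mbar/s

0.0403 torr/ms × 133.322 Pa/torr ÷ 0.001 s/ms = 5372.88 Pa/s
5372.88 Pa/s ÷ 100 Pa/mbar = 53.7288 mbar/s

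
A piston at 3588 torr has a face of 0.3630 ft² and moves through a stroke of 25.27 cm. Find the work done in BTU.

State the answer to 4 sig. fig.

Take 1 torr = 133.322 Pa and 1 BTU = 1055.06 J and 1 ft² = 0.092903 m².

3.864 BTU

3588 torr → 478359 Pa
0.3630 ft² → 0.0337238 m²
F = P × A = 478359 × 0.0337238 = 16132.1 N
25.27 cm → 0.2527 m
W = F × d = 16132.1 × 0.2527 = 4076.58 J
In BTU: 4076.58 / 1055.06 = 3.86384 BTU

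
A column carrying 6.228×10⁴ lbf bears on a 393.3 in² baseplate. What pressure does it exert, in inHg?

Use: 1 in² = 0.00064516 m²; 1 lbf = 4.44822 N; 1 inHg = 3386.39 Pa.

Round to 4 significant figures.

6.228×10⁴ lbf × 4.44822 → 277035 N
393.3 in² × 0.00064516 → 0.253741 m²
P = F / A = 277035 N / 0.253741 m² = 1.0918×10⁶ Pa
1.0918×10⁶ Pa ÷ (3386.39 Pa/inHg) = 322.408 inHg

322.4 inHg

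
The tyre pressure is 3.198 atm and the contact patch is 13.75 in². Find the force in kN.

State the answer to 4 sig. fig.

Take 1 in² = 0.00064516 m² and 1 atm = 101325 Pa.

3.198 atm × 101325 → 324037 Pa
13.75 in² × 0.00064516 → 0.00887095 m²
F = P × A = 324037 Pa × 0.00887095 m² = 2874.52 N
2874.52 N ÷ (1000 N/kN) = 2.87452 kN

2.875 kN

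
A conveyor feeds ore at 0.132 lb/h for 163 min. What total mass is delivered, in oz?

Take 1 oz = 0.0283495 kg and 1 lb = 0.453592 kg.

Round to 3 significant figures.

5.74 oz

0.132 lb/h → 1.66317×10⁻⁵ kg/s
163 min → 9780 s
m = ṁ × t = 1.66317×10⁻⁵ × 9780 = 0.162658 kg
In oz: 0.162658 / 0.0283495 = 5.7376 oz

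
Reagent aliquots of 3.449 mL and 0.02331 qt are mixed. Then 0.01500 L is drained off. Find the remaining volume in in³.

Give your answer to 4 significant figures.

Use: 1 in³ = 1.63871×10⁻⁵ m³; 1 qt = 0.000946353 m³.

3.449 mL × 10⁻⁶ = 3.449×10⁻⁶ m³
0.02331 qt × 0.000946353 = 2.20595×10⁻⁵ m³
0.01500 L × 0.001 = 1.5×10⁻⁵ m³
Sum: 3.449×10⁻⁶ + 2.20595×10⁻⁵ − 1.5×10⁻⁵ = 1.05085×10⁻⁵ m³
In in³: 1.05085×10⁻⁵ / 1.63871×10⁻⁵ = 0.641267 in³

0.6413 in³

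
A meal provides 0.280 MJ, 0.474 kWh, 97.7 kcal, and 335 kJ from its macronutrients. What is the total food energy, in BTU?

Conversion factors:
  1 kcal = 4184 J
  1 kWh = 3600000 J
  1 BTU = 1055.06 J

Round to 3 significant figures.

0.280 MJ × 1000000 → 280000 J
0.474 kWh × 3600000 → 1.7064×10⁶ J
97.7 kcal × 4184 → 408777 J
335 kJ × 1000 → 335000 J
Sum: 280000 + 1.7064×10⁶ + 408777 + 335000 = 2.73018×10⁶ J
In BTU: 2.73018×10⁶ / 1055.06 = 2587.7 BTU

2590 BTU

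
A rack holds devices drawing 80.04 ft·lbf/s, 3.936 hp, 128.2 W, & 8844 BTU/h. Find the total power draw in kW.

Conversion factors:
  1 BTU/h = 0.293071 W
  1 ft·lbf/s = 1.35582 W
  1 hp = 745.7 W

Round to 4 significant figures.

5.764 kW

80.04 ft·lbf/s × 1.35582 = 108.52 W
3.936 hp × 745.7 = 2935.08 W
128.2 W (already W)
8844 BTU/h × 0.293071 = 2591.92 W
Combined: 108.52 + 2935.08 + 128.2 + 2591.92 = 5763.72 W
In kW: 5763.72 / 1000 = 5.76372 kW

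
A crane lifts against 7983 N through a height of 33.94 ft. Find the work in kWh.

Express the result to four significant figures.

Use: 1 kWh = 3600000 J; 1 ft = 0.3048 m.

33.94 ft × 0.3048 = 10.3449 m
W = F × d = 7983 N × 10.3449 m = 82583.3 J
82583.3 J ÷ (3600000 J/kWh) = 0.0229398 kWh

0.02294 kWh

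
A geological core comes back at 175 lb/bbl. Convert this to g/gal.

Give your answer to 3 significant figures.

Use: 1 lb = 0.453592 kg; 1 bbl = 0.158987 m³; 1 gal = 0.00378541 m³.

1890 g/gal

175 lb/bbl × 0.453592 kg/lb ÷ 0.158987 m³/bbl = 499.277 kg/m³
499.277 kg/m³ ÷ 0.001 kg/g × 0.00378541 m³/gal = 1889.97 g/gal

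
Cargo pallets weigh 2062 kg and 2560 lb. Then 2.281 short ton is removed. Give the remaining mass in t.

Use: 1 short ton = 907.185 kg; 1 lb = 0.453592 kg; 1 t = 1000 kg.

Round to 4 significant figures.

1.154 t

2062 kg (already kg)
2560 lb × 0.453592 = 1161.2 kg
2.281 short ton × 907.185 = 2069.29 kg
Sum: 2062 + 1161.2 − 2069.29 = 1153.91 kg
In t: 1153.91 / 1000 = 1.15391 t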